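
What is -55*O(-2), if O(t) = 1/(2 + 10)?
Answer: -55/12 ≈ -4.5833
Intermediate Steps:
O(t) = 1/12
-55*O(-2) = -55*1/12 = -55/12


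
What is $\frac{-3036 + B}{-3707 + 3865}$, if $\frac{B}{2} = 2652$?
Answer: $\frac{1134}{79} \approx 14.354$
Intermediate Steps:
$B = 5304$ ($B = 2 \cdot 2652 = 5304$)
$\frac{-3036 + B}{-3707 + 3865} = \frac{-3036 + 5304}{-3707 + 3865} = \frac{2268}{158} = 2268 \cdot \frac{1}{158} = \frac{1134}{79}$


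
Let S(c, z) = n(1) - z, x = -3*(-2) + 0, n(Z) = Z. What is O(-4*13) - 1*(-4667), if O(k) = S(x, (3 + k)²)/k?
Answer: 61271/13 ≈ 4713.2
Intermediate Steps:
x = 6 (x = 6 + 0 = 6)
S(c, z) = 1 - z
O(k) = (1 - (3 + k)²)/k
O(-4*13) - 1*(-4667) = (1 - (3 - 4*13)²)/((-4*13)) - 1*(-4667) = (1 - (3 - 52)²)/(-52) + 4667 = -(1 - 1*(-49)²)/52 + 4667 = -(1 - 1*2401)/52 + 4667 = -(1 - 2401)/52 + 4667 = -1/52*(-2400) + 4667 = 600/13 + 4667 = 61271/13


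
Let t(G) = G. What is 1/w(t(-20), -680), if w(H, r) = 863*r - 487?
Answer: -1/587327 ≈ -1.7026e-6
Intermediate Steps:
w(H, r) = -487 + 863*r
1/w(t(-20), -680) = 1/(-487 + 863*(-680)) = 1/(-487 - 586840) = 1/(-587327) = -1/587327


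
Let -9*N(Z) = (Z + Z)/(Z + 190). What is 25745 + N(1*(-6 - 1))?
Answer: 42402029/1647 ≈ 25745.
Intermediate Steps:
N(Z) = -2*Z/(9*(190 + Z)) (N(Z) = -(Z + Z)/(9*(Z + 190)) = -2*Z/(9*(190 + Z)))
25745 + N(1*(-6 - 1)) = 25745 - 2*1*(-6 - 1)/(1710 + 9*(1*(-6 - 1))) = 25745 - 2*1*(-7)/(1710 + 9*(1*(-7))) = 25745 - 2*(-7)/(1710 + 9*(-7)) = 25745 - 2*(-7)/(1710 - 63) = 25745 - 2*(-7)/1647 = 25745 - 2*(-7)*1/1647 = 25745 + 14/1647 = 42402029/1647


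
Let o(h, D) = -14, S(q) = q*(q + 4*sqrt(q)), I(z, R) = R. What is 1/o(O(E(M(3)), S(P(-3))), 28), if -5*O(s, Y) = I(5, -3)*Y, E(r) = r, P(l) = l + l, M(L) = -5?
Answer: -1/14 ≈ -0.071429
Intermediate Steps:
P(l) = 2*l
O(s, Y) = 3*Y/5 (O(s, Y) = -(-3)*Y/5 = 3*Y/5)
1/o(O(E(M(3)), S(P(-3))), 28) = 1/(-14) = -1/14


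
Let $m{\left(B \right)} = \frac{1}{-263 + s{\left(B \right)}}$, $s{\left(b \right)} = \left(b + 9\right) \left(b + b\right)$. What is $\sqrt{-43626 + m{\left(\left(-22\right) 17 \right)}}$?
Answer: $\frac{i \sqrt{3245616519370917}}{272757} \approx 208.87 i$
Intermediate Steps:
$s{\left(b \right)} = 2 b \left(9 + b\right)$ ($s{\left(b \right)} = \left(9 + b\right) 2 b = 2 b \left(9 + b\right)$)
$m{\left(B \right)} = \frac{1}{-263 + 2 B \left(9 + B\right)}$
$\sqrt{-43626 + m{\left(\left(-22\right) 17 \right)}} = \sqrt{-43626 + \frac{1}{-263 + 2 \left(\left(-22\right) 17\right) \left(9 - 374\right)}} = \sqrt{-43626 + \frac{1}{-263 + 2 \left(-374\right) \left(9 - 374\right)}} = \sqrt{-43626 + \frac{1}{-263 + 2 \left(-374\right) \left(-365\right)}} = \sqrt{-43626 + \frac{1}{-263 + 273020}} = \sqrt{-43626 + \frac{1}{272757}} = \sqrt{- \frac{11899296881}{272757}} = \frac{i \sqrt{3245616519370917}}{272757}$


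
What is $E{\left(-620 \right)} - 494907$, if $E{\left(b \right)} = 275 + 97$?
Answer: $-494535$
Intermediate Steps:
$E{\left(b \right)} = 372$
$E{\left(-620 \right)} - 494907 = 372 - 494907 = -494535$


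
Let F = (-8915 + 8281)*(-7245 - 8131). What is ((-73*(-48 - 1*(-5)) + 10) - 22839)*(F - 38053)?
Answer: -191196417390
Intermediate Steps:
F = 9748384 (F = -634*(-15376) = 9748384)
((-73*(-48 - 1*(-5)) + 10) - 22839)*(F - 38053) = ((-73*(-48 - 1*(-5)) + 10) - 22839)*(9748384 - 38053) = ((-73*(-48 + 5) + 10) - 22839)*9710331 = ((-73*(-43) + 10) - 22839)*9710331 = ((3139 + 10) - 22839)*9710331 = (3149 - 22839)*9710331 = -19690*9710331 = -191196417390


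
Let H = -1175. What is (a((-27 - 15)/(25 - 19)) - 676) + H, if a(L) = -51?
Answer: -1902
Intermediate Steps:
(a((-27 - 15)/(25 - 19)) - 676) + H = (-51 - 676) - 1175 = -727 - 1175 = -1902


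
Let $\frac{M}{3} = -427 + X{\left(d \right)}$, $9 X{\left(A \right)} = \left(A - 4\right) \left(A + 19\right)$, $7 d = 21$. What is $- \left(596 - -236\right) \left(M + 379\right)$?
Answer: $\frac{2269696}{3} \approx 7.5657 \cdot 10^{5}$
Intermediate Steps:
$d = 3$ ($d = \frac{1}{7} \cdot 21 = 3$)
$X{\left(A \right)} = \frac{\left(-4 + A\right) \left(19 + A\right)}{9}$ ($X{\left(A \right)} = \frac{\left(A - 4\right) \left(A + 19\right)}{9} = \frac{\left(-4 + A\right) \left(19 + A\right)}{9}$)
$M = - \frac{3865}{3}$ ($M = 3 \left(-427 + \left(- \frac{76}{9} + \frac{3^{2}}{9} + \frac{5}{3} \cdot 3\right)\right) = 3 \left(-427 + \left(- \frac{76}{9} + \frac{1}{9} \cdot 9 + 5\right)\right) = 3 \left(-427 + \left(- \frac{76}{9} + 1 + 5\right)\right) = 3 \left(-427 - \frac{22}{9}\right) = 3 \left(- \frac{3865}{9}\right) = - \frac{3865}{3} \approx -1288.3$)
$- \left(596 - -236\right) \left(M + 379\right) = - \left(596 - -236\right) \left(- \frac{3865}{3} + 379\right) = - \frac{\left(596 + 236\right) \left(-2728\right)}{3} = - \frac{832 \left(-2728\right)}{3} = \left(-1\right) \left(- \frac{2269696}{3}\right) = \frac{2269696}{3}$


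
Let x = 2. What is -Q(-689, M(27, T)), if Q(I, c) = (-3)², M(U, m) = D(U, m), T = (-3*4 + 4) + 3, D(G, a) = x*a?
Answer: -9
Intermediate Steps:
D(G, a) = 2*a
T = -5 (T = (-12 + 4) + 3 = -8 + 3 = -5)
M(U, m) = 2*m
Q(I, c) = 9
-Q(-689, M(27, T)) = -1*9 = -9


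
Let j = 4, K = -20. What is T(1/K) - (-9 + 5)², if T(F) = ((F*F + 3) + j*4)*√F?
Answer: -16 + 7601*I*√5/4000 ≈ -16.0 + 4.2491*I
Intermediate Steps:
T(F) = √F*(19 + F²) (T(F) = ((F*F + 3) + 4*4)*√F = ((F² + 3) + 16)*√F = ((3 + F²) + 16)*√F = (19 + F²)*√F = √F*(19 + F²))
T(1/K) - (-9 + 5)² = √(1/(-20))*(19 + (1/(-20))²) - (-9 + 5)² = √(-1/20)*(19 + (-1/20)²) - 1*(-4)² = (I*√5/10)*(19 + 1/400) - 1*16 = (I*√5/10)*(7601/400) - 16 = 7601*I*√5/4000 - 16 = -16 + 7601*I*√5/4000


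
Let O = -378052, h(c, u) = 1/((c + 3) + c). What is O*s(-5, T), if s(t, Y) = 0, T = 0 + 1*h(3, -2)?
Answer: 0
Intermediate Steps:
h(c, u) = 1/(3 + 2*c) (h(c, u) = 1/((3 + c) + c) = 1/(3 + 2*c))
T = 1/9 (T = 0 + 1/(3 + 2*3) = 0 + 1/(3 + 6) = 0 + 1/9 = 1/9 ≈ 0.11111)
O*s(-5, T) = -378052*0 = 0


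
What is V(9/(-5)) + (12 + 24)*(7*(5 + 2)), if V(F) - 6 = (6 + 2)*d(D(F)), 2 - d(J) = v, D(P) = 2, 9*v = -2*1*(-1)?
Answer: 16058/9 ≈ 1784.2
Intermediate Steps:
v = 2/9 (v = (-2*1*(-1))/9 = (-2*(-1))/9 = (⅑)*2 = 2/9 ≈ 0.22222)
d(J) = 16/9 (d(J) = 2 - 1*2/9 = 2 - 2/9 = 16/9)
V(F) = 182/9 (V(F) = 6 + (6 + 2)*(16/9) = 6 + 8*(16/9) = 6 + 128/9 = 182/9)
V(9/(-5)) + (12 + 24)*(7*(5 + 2)) = 182/9 + (12 + 24)*(7*(5 + 2)) = 182/9 + 36*(7*7) = 182/9 + 36*49 = 182/9 + 1764 = 16058/9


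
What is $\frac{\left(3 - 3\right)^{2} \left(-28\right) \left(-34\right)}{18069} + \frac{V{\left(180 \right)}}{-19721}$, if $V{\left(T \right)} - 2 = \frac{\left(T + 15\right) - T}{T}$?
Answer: $- \frac{25}{236652} \approx -0.00010564$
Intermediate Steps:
$V{\left(T \right)} = 2 + \frac{15}{T}$ ($V{\left(T \right)} = 2 + \frac{\left(T + 15\right) - T}{T} = 2 + \frac{\left(15 + T\right) - T}{T} = 2 + \frac{15}{T}$)
$\frac{\left(3 - 3\right)^{2} \left(-28\right) \left(-34\right)}{18069} + \frac{V{\left(180 \right)}}{-19721} = \frac{\left(3 - 3\right)^{2} \left(-28\right) \left(-34\right)}{18069} + \frac{2 + \frac{15}{180}}{-19721} = 0^{2} \left(-28\right) \left(-34\right) \frac{1}{18069} + \left(2 + 15 \cdot \frac{1}{180}\right) \left(- \frac{1}{19721}\right) = 0 \left(-28\right) \left(-34\right) \frac{1}{18069} + \left(2 + \frac{1}{12}\right) \left(- \frac{1}{19721}\right) = 0 \left(-34\right) \frac{1}{18069} + \frac{25}{12} \left(- \frac{1}{19721}\right) = 0 \cdot \frac{1}{18069} - \frac{25}{236652} = 0 - \frac{25}{236652} = - \frac{25}{236652}$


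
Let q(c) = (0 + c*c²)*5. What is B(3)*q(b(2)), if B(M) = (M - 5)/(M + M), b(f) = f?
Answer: -40/3 ≈ -13.333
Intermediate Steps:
B(M) = (-5 + M)/(2*M) (B(M) = (-5 + M)/((2*M)) = (-5 + M)*(1/(2*M)) = (-5 + M)/(2*M))
q(c) = 5*c³ (q(c) = (0 + c³)*5 = c³*5 = 5*c³)
B(3)*q(b(2)) = ((½)*(-5 + 3)/3)*(5*2³) = ((½)*(⅓)*(-2))*(5*8) = -⅓*40 = -40/3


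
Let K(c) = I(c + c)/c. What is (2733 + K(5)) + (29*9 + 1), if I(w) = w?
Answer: 2997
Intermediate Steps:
K(c) = 2 (K(c) = (c + c)/c = (2*c)/c = 2)
(2733 + K(5)) + (29*9 + 1) = (2733 + 2) + (29*9 + 1) = 2735 + (261 + 1) = 2735 + 262 = 2997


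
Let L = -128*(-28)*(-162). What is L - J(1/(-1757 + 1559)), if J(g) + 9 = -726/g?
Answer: -724347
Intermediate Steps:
L = -580608 (L = 3584*(-162) = -580608)
J(g) = -9 - 726/g
L - J(1/(-1757 + 1559)) = -580608 - (-9 - 726/(1/(-1757 + 1559))) = -580608 - (-9 - 726/(1/(-198))) = -580608 - (-9 - 726/(-1/198)) = -580608 - (-9 - 726*(-198)) = -580608 - (-9 + 143748) = -580608 - 1*143739 = -580608 - 143739 = -724347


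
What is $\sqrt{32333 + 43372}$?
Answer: $7 \sqrt{1545} \approx 275.15$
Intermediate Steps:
$\sqrt{32333 + 43372} = \sqrt{75705} = 7 \sqrt{1545}$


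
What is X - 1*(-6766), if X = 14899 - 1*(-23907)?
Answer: 45572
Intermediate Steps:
X = 38806 (X = 14899 + 23907 = 38806)
X - 1*(-6766) = 38806 - 1*(-6766) = 38806 + 6766 = 45572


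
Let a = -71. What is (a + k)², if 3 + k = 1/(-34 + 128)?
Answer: 48372025/8836 ≈ 5474.4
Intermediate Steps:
k = -281/94 (k = -3 + 1/(-34 + 128) = -3 + 1/94 = -281/94 ≈ -2.9894)
(a + k)² = (-71 - 281/94)² = (-6955/94)² = 48372025/8836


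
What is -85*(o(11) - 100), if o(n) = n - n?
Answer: 8500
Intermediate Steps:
o(n) = 0
-85*(o(11) - 100) = -85*(0 - 100) = -85*(-100) = 8500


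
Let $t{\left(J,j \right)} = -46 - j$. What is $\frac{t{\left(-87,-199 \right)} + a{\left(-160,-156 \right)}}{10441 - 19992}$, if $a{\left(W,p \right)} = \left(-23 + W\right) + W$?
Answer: $\frac{190}{9551} \approx 0.019893$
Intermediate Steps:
$a{\left(W,p \right)} = -23 + 2 W$
$\frac{t{\left(-87,-199 \right)} + a{\left(-160,-156 \right)}}{10441 - 19992} = \frac{\left(-46 - -199\right) + \left(-23 + 2 \left(-160\right)\right)}{10441 - 19992} = \frac{\left(-46 + 199\right) - 343}{-9551} = \left(153 - 343\right) \left(- \frac{1}{9551}\right) = \left(-190\right) \left(- \frac{1}{9551}\right) = \frac{190}{9551}$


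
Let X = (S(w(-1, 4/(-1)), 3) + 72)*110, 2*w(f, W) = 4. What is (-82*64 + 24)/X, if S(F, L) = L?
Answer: -2612/4125 ≈ -0.63321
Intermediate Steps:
w(f, W) = 2 (w(f, W) = (½)*4 = 2)
X = 8250 (X = (3 + 72)*110 = 75*110 = 8250)
(-82*64 + 24)/X = (-82*64 + 24)/8250 = (-5248 + 24)*(1/8250) = -5224*1/8250 = -2612/4125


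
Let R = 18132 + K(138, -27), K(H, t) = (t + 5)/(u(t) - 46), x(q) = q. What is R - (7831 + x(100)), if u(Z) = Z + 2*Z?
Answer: 1295549/127 ≈ 10201.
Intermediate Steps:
u(Z) = 3*Z
K(H, t) = (5 + t)/(-46 + 3*t) (K(H, t) = (t + 5)/(3*t - 46) = (5 + t)/(-46 + 3*t))
R = 2302786/127 (R = 18132 + (5 - 27)/(-46 + 3*(-27)) = 18132 - 22/(-46 - 81) = 18132 - 22/(-127) = 18132 - 1/127*(-22) = 18132 + 22/127 = 2302786/127 ≈ 18132.)
R - (7831 + x(100)) = 2302786/127 - (7831 + 100) = 2302786/127 - 1*7931 = 2302786/127 - 7931 = 1295549/127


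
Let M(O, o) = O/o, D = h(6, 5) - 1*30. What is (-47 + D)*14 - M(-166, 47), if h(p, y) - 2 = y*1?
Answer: -45894/47 ≈ -976.47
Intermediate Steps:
h(p, y) = 2 + y (h(p, y) = 2 + y*1 = 2 + y)
D = -23 (D = (2 + 5) - 1*30 = 7 - 30 = -23)
(-47 + D)*14 - M(-166, 47) = (-47 - 23)*14 - (-166)/47 = -70*14 - (-166)/47 = -980 - 1*(-166/47) = -980 + 166/47 = -45894/47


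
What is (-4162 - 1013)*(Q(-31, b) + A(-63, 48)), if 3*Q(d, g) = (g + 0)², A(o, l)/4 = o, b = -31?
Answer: -353625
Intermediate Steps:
A(o, l) = 4*o
Q(d, g) = g²/3 (Q(d, g) = (g + 0)²/3 = g²/3)
(-4162 - 1013)*(Q(-31, b) + A(-63, 48)) = (-4162 - 1013)*((⅓)*(-31)² + 4*(-63)) = -5175*((⅓)*961 - 252) = -5175*(961/3 - 252) = -5175*205/3 = -353625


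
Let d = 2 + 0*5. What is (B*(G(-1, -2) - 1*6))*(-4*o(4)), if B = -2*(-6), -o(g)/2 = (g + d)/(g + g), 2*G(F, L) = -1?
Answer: -468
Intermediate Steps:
G(F, L) = -½ (G(F, L) = (½)*(-1) = -½)
d = 2 (d = 2 + 0 = 2)
o(g) = -(2 + g)/g (o(g) = -2*(g + 2)/(g + g) = -2*(2 + g)/(2*g) = -2*(2 + g)*1/(2*g) = -(2 + g)/g)
B = 12
(B*(G(-1, -2) - 1*6))*(-4*o(4)) = (12*(-½ - 1*6))*(-4*(-2 - 1*4)/4) = (12*(-½ - 6))*(-(-2 - 4)) = (12*(-13/2))*(-(-6)) = -(-312)*(-3)/2 = -78*6 = -468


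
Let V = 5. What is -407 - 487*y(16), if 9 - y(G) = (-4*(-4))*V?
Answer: 34170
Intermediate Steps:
y(G) = -71 (y(G) = 9 - (-4*(-4))*5 = 9 - 16*5 = 9 - 1*80 = 9 - 80 = -71)
-407 - 487*y(16) = -407 - 487*(-71) = -407 + 34577 = 34170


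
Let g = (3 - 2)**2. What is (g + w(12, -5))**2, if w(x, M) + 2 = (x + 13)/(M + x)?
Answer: 324/49 ≈ 6.6122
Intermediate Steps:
w(x, M) = -2 + (13 + x)/(M + x) (w(x, M) = -2 + (x + 13)/(M + x) = -2 + (13 + x)/(M + x))
g = 1 (g = 1**2 = 1)
(g + w(12, -5))**2 = (1 + (13 - 1*12 - 2*(-5))/(-5 + 12))**2 = (1 + (13 - 12 + 10)/7)**2 = (1 + (1/7)*11)**2 = (1 + 11/7)**2 = (18/7)**2 = 324/49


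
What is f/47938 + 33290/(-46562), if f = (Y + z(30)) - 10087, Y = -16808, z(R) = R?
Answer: -1423372075/1116044578 ≈ -1.2754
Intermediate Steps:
f = -26865 (f = (-16808 + 30) - 10087 = -16778 - 10087 = -26865)
f/47938 + 33290/(-46562) = -26865/47938 + 33290/(-46562) = -26865*1/47938 + 33290*(-1/46562) = -26865/47938 - 16645/23281 = -1423372075/1116044578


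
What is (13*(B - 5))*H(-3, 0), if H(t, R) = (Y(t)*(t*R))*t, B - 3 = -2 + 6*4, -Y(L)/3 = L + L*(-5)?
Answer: 0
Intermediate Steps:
Y(L) = 12*L (Y(L) = -3*(L + L*(-5)) = -3*(L - 5*L) = -(-12)*L = 12*L)
B = 25 (B = 3 + (-2 + 6*4) = 3 + (-2 + 24) = 3 + 22 = 25)
H(t, R) = 12*R*t**3 (H(t, R) = ((12*t)*(t*R))*t = ((12*t)*(R*t))*t = (12*R*t**2)*t = 12*R*t**3)
(13*(B - 5))*H(-3, 0) = (13*(25 - 5))*(12*0*(-3)**3) = (13*20)*(12*0*(-27)) = 260*0 = 0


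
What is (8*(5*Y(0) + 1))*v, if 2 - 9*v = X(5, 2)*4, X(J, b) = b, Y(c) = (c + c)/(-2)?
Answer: -16/3 ≈ -5.3333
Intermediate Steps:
Y(c) = -c (Y(c) = (2*c)*(-½) = -c)
v = -⅔ (v = 2/9 - 2*4/9 = 2/9 - ⅑*8 = 2/9 - 8/9 = -⅔ ≈ -0.66667)
(8*(5*Y(0) + 1))*v = (8*(5*(-1*0) + 1))*(-⅔) = (8*(5*0 + 1))*(-⅔) = (8*(0 + 1))*(-⅔) = (8*1)*(-⅔) = 8*(-⅔) = -16/3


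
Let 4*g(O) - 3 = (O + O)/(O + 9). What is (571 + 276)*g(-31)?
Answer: 1232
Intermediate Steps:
g(O) = ¾ + O/(2*(9 + O)) (g(O) = ¾ + ((O + O)/(O + 9))/4 = ¾ + ((2*O)/(9 + O))/4 = ¾ + (2*O/(9 + O))/4 = ¾ + O/(2*(9 + O)))
(571 + 276)*g(-31) = (571 + 276)*((27 + 5*(-31))/(4*(9 - 31))) = 847*((¼)*(27 - 155)/(-22)) = 847*((¼)*(-1/22)*(-128)) = 847*(16/11) = 1232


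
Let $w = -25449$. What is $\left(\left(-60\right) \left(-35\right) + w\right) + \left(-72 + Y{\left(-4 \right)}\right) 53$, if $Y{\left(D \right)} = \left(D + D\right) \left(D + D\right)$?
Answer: $-23773$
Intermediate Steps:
$Y{\left(D \right)} = 4 D^{2}$ ($Y{\left(D \right)} = 2 D 2 D = 4 D^{2}$)
$\left(\left(-60\right) \left(-35\right) + w\right) + \left(-72 + Y{\left(-4 \right)}\right) 53 = \left(\left(-60\right) \left(-35\right) - 25449\right) + \left(-72 + 4 \left(-4\right)^{2}\right) 53 = \left(2100 - 25449\right) + \left(-72 + 4 \cdot 16\right) 53 = -23349 + \left(-72 + 64\right) 53 = -23349 - 424 = -23773$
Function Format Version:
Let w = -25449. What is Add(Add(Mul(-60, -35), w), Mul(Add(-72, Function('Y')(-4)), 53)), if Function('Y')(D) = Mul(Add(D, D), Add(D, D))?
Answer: -23773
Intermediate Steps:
Function('Y')(D) = Mul(4, Pow(D, 2)) (Function('Y')(D) = Mul(Mul(2, D), Mul(2, D)) = Mul(4, Pow(D, 2)))
Add(Add(Mul(-60, -35), w), Mul(Add(-72, Function('Y')(-4)), 53)) = Add(Add(Mul(-60, -35), -25449), Mul(Add(-72, Mul(4, Pow(-4, 2))), 53)) = Add(Add(2100, -25449), Mul(Add(-72, Mul(4, 16)), 53)) = Add(-23349, Mul(Add(-72, 64), 53)) = Add(-23349, Mul(-8, 53)) = Add(-23349, -424) = -23773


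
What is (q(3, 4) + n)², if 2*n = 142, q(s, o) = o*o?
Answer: 7569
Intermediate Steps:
q(s, o) = o²
n = 71 (n = (½)*142 = 71)
(q(3, 4) + n)² = (4² + 71)² = (16 + 71)² = 87² = 7569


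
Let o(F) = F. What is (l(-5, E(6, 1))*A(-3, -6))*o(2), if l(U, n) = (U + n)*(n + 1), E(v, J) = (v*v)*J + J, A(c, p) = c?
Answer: -7296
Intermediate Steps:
E(v, J) = J + J*v**2 (E(v, J) = v**2*J + J = J*v**2 + J = J + J*v**2)
l(U, n) = (1 + n)*(U + n) (l(U, n) = (U + n)*(1 + n) = (1 + n)*(U + n))
(l(-5, E(6, 1))*A(-3, -6))*o(2) = ((-5 + 1*(1 + 6**2) + (1*(1 + 6**2))**2 - 5*(1 + 6**2))*(-3))*2 = ((-5 + 1*(1 + 36) + (1*(1 + 36))**2 - 5*(1 + 36))*(-3))*2 = ((-5 + 1*37 + (1*37)**2 - 5*37)*(-3))*2 = ((-5 + 37 + 37**2 - 5*37)*(-3))*2 = ((-5 + 37 + 1369 - 185)*(-3))*2 = (1216*(-3))*2 = -3648*2 = -7296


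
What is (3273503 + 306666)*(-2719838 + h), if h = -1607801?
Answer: -15493678990991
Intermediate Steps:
(3273503 + 306666)*(-2719838 + h) = (3273503 + 306666)*(-2719838 - 1607801) = 3580169*(-4327639) = -15493678990991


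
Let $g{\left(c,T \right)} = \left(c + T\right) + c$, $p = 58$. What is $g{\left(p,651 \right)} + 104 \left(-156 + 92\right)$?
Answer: $-5889$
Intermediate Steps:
$g{\left(c,T \right)} = T + 2 c$ ($g{\left(c,T \right)} = \left(T + c\right) + c = T + 2 c$)
$g{\left(p,651 \right)} + 104 \left(-156 + 92\right) = \left(651 + 2 \cdot 58\right) + 104 \left(-156 + 92\right) = \left(651 + 116\right) + 104 \left(-64\right) = 767 - 6656 = -5889$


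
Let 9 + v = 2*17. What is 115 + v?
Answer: 140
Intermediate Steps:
v = 25 (v = -9 + 2*17 = -9 + 34 = 25)
115 + v = 115 + 25 = 140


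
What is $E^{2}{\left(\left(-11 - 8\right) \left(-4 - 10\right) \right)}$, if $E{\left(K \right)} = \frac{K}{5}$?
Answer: $\frac{70756}{25} \approx 2830.2$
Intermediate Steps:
$E{\left(K \right)} = \frac{K}{5}$ ($E{\left(K \right)} = K \frac{1}{5} = \frac{K}{5}$)
$E^{2}{\left(\left(-11 - 8\right) \left(-4 - 10\right) \right)} = \left(\frac{\left(-11 - 8\right) \left(-4 - 10\right)}{5}\right)^{2} = \left(\frac{\left(-19\right) \left(-14\right)}{5}\right)^{2} = \left(\frac{1}{5} \cdot 266\right)^{2} = \left(\frac{266}{5}\right)^{2} = \frac{70756}{25}$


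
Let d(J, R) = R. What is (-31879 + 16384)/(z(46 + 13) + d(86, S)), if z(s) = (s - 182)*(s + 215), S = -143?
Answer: 3099/6769 ≈ 0.45782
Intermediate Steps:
z(s) = (-182 + s)*(215 + s)
(-31879 + 16384)/(z(46 + 13) + d(86, S)) = (-31879 + 16384)/((-39130 + (46 + 13)² + 33*(46 + 13)) - 143) = -15495/((-39130 + 59² + 33*59) - 143) = -15495/((-39130 + 3481 + 1947) - 143) = -15495/(-33702 - 143) = -15495/(-33845) = -15495*(-1/33845) = 3099/6769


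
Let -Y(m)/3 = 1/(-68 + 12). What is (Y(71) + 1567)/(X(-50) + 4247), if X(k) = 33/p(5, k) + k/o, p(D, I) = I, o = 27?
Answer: 59234625/160441652 ≈ 0.36920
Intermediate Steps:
Y(m) = 3/56 (Y(m) = -3/(-68 + 12) = -3/(-56) = -3*(-1/56) = 3/56)
X(k) = 33/k + k/27
(Y(71) + 1567)/(X(-50) + 4247) = (3/56 + 1567)/((33/(-50) + (1/27)*(-50)) + 4247) = 87755/(56*((33*(-1/50) - 50/27) + 4247)) = 87755/(56*((-33/50 - 50/27) + 4247)) = 87755/(56*(-3391/1350 + 4247)) = 87755/(56*(5730059/1350)) = (87755/56)*(1350/5730059) = 59234625/160441652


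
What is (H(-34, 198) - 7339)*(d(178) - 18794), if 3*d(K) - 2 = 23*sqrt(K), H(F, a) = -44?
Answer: 138751180 - 56603*sqrt(178) ≈ 1.3800e+8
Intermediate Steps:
d(K) = 2/3 + 23*sqrt(K)/3 (d(K) = 2/3 + (23*sqrt(K))/3 = 2/3 + 23*sqrt(K)/3)
(H(-34, 198) - 7339)*(d(178) - 18794) = (-44 - 7339)*((2/3 + 23*sqrt(178)/3) - 18794) = -7383*(-56380/3 + 23*sqrt(178)/3) = 138751180 - 56603*sqrt(178)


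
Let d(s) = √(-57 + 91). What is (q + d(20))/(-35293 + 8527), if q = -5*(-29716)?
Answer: -74290/13383 - √34/26766 ≈ -5.5513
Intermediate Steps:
q = 148580
d(s) = √34
(q + d(20))/(-35293 + 8527) = (148580 + √34)/(-35293 + 8527) = (148580 + √34)/(-26766) = (148580 + √34)*(-1/26766) = -74290/13383 - √34/26766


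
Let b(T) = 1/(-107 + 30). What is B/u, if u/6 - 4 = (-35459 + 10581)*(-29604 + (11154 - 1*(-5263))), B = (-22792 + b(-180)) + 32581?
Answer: 188438/37891644945 ≈ 4.9731e-6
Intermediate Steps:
b(T) = -1/77 (b(T) = 1/(-77) = -1/77)
B = 753752/77 (B = (-22792 - 1/77) + 32581 = -1754985/77 + 32581 = 753752/77 ≈ 9789.0)
u = 1968397140 (u = 24 + 6*((-35459 + 10581)*(-29604 + (11154 - 1*(-5263)))) = 24 + 6*(-24878*(-29604 + (11154 + 5263))) = 24 + 6*(-24878*(-29604 + 16417)) = 24 + 6*(-24878*(-13187)) = 24 + 6*328066186 = 24 + 1968397116 = 1968397140)
B/u = (753752/77)/1968397140 = (753752/77)*(1/1968397140) = 188438/37891644945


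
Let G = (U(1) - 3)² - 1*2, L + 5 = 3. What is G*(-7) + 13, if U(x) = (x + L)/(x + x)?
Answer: -235/4 ≈ -58.750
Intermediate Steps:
L = -2 (L = -5 + 3 = -2)
U(x) = (-2 + x)/(2*x) (U(x) = (x - 2)/(x + x) = (-2 + x)/((2*x)) = (-2 + x)*(1/(2*x)) = (-2 + x)/(2*x))
G = 41/4 (G = ((½)*(-2 + 1)/1 - 3)² - 1*2 = ((½)*1*(-1) - 3)² - 2 = (-½ - 3)² - 2 = (-7/2)² - 2 = 49/4 - 2 = 41/4 ≈ 10.250)
G*(-7) + 13 = (41/4)*(-7) + 13 = -287/4 + 13 = -235/4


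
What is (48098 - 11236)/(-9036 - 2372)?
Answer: -18431/5704 ≈ -3.2312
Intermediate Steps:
(48098 - 11236)/(-9036 - 2372) = 36862/(-11408) = 36862*(-1/11408) = -18431/5704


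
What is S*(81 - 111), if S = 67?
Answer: -2010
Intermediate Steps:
S*(81 - 111) = 67*(81 - 111) = 67*(-30) = -2010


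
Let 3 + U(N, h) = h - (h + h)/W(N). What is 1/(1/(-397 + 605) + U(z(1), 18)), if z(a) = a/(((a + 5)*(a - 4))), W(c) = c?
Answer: 208/137905 ≈ 0.0015083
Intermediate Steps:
z(a) = a/((-4 + a)*(5 + a)) (z(a) = a/(((5 + a)*(-4 + a))) = a/(((-4 + a)*(5 + a))) = a*(1/((-4 + a)*(5 + a))) = a/((-4 + a)*(5 + a)))
U(N, h) = -3 + h - 2*h/N (U(N, h) = -3 + (h - (h + h)/N) = -3 + (h - 2*h/N) = -3 + h - 2*h/N)
1/(1/(-397 + 605) + U(z(1), 18)) = 1/(1/(-397 + 605) + (-3 + 18 - 2*18/1/(-20 + 1 + 1²))) = 1/(1/208 + (-3 + 18 - 2*18/1/(-20 + 1 + 1))) = 1/(1/208 + (-3 + 18 - 2*18/1/(-18))) = 1/(1/208 + (-3 + 18 - 2*18/1*(-1/18))) = 1/(1/208 + (-3 + 18 - 2*18/(-1/18))) = 1/(1/208 + (-3 + 18 - 2*18*(-18))) = 1/(1/208 + (-3 + 18 + 648)) = 1/(1/208 + 663) = 1/(137905/208) = 208/137905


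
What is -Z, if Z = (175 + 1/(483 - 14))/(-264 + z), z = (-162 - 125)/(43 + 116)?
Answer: 13050084/19821347 ≈ 0.65839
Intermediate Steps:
z = -287/159 ≈ -1.8050
Z = -13050084/19821347 (Z = (175 + 1/(483 - 14))/(-264 - 287/159) = (175 + 1/469)/(-42263/159) = (175 + 1/469)*(-159/42263) = (82076/469)*(-159/42263) = -13050084/19821347 ≈ -0.65839)
-Z = -1*(-13050084/19821347) = 13050084/19821347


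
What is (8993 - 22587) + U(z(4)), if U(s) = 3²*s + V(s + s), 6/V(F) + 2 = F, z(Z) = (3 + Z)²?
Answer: -210447/16 ≈ -13153.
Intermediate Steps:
V(F) = 6/(-2 + F)
U(s) = 6/(-2 + 2*s) + 9*s (U(s) = 3²*s + 6/(-2 + (s + s)) = 9*s + 6/(-2 + 2*s) = 6/(-2 + 2*s) + 9*s)
(8993 - 22587) + U(z(4)) = (8993 - 22587) + 3*(1 + 3*(3 + 4)²*(-1 + (3 + 4)²))/(-1 + (3 + 4)²) = -13594 + 3*(1 + 3*7²*(-1 + 7²))/(-1 + 7²) = -13594 + 3*(1 + 3*49*(-1 + 49))/(-1 + 49) = -13594 + 3*(1 + 3*49*48)/48 = -13594 + 3*(1/48)*(1 + 7056) = -13594 + 3*(1/48)*7057 = -13594 + 7057/16 = -210447/16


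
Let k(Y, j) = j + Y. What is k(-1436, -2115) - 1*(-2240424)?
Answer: 2236873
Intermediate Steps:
k(Y, j) = Y + j
k(-1436, -2115) - 1*(-2240424) = (-1436 - 2115) - 1*(-2240424) = -3551 + 2240424 = 2236873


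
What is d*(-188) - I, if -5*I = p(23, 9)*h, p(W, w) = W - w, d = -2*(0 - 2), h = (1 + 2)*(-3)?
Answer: -3886/5 ≈ -777.20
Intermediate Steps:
h = -9 (h = 3*(-3) = -9)
d = 4 (d = -2*(-2) = 4)
I = 126/5 (I = -(23 - 1*9)*(-9)/5 = -(23 - 9)*(-9)/5 = -14*(-9)/5 = -1/5*(-126) = 126/5 ≈ 25.200)
d*(-188) - I = 4*(-188) - 1*126/5 = -752 - 126/5 = -3886/5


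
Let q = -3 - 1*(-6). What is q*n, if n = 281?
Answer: 843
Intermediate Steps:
q = 3 (q = -3 + 6 = 3)
q*n = 3*281 = 843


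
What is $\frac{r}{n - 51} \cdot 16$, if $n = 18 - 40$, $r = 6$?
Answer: $- \frac{96}{73} \approx -1.3151$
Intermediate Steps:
$n = -22$
$\frac{r}{n - 51} \cdot 16 = \frac{1}{-22 - 51} \cdot 6 \cdot 16 = \frac{1}{-73} \cdot 6 \cdot 16 = \left(- \frac{1}{73}\right) 6 \cdot 16 = \left(- \frac{6}{73}\right) 16 = - \frac{96}{73}$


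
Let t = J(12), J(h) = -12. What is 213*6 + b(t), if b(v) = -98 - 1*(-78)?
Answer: 1258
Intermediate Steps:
t = -12
b(v) = -20 (b(v) = -98 + 78 = -20)
213*6 + b(t) = 213*6 - 20 = 1278 - 20 = 1258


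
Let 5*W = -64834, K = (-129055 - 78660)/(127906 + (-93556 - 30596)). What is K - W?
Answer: 242348261/18770 ≈ 12911.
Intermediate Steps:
K = -207715/3754 (K = -207715/(127906 - 124152) = -207715/3754 ≈ -55.332)
W = -64834/5 (W = (⅕)*(-64834) = -64834/5 ≈ -12967.)
K - W = -207715/3754 - 1*(-64834/5) = -207715/3754 + 64834/5 = 242348261/18770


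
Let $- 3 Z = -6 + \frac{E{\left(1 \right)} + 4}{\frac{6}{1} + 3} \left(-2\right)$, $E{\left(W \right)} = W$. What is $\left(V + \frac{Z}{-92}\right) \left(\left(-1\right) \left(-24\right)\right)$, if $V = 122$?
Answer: $\frac{605968}{207} \approx 2927.4$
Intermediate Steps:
$Z = \frac{64}{27}$ ($Z = - \frac{-6 + \frac{1 + 4}{\frac{6}{1} + 3} \left(-2\right)}{3} = - \frac{-6 + \frac{5}{6 \cdot 1 + 3} \left(-2\right)}{3} = - \frac{-6 + \frac{5}{6 + 3} \left(-2\right)}{3} = - \frac{-6 + \frac{5}{9} \left(-2\right)}{3} = - \frac{-6 - \frac{10}{9}}{3} = \left(- \frac{1}{3}\right) \left(- \frac{64}{9}\right) = \frac{64}{27} \approx 2.3704$)
$\left(V + \frac{Z}{-92}\right) \left(\left(-1\right) \left(-24\right)\right) = \left(122 + \frac{64}{27 \left(-92\right)}\right) \left(\left(-1\right) \left(-24\right)\right) = \left(122 + \frac{64}{27} \left(- \frac{1}{92}\right)\right) 24 = \left(122 - \frac{16}{621}\right) 24 = \frac{75746}{621} \cdot 24 = \frac{605968}{207}$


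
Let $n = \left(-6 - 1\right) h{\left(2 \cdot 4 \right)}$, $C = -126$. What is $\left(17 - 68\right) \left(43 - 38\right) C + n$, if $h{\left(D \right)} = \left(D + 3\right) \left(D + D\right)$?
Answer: $30898$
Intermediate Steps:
$h{\left(D \right)} = 2 D \left(3 + D\right)$ ($h{\left(D \right)} = \left(3 + D\right) 2 D = 2 D \left(3 + D\right)$)
$n = -1232$ ($n = \left(-6 - 1\right) 2 \cdot 2 \cdot 4 \left(3 + 2 \cdot 4\right) = - 7 \cdot 2 \cdot 8 \left(3 + 8\right) = - 7 \cdot 2 \cdot 8 \cdot 11 = \left(-7\right) 176 = -1232$)
$\left(17 - 68\right) \left(43 - 38\right) C + n = \left(17 - 68\right) \left(43 - 38\right) \left(-126\right) - 1232 = \left(-51\right) 5 \left(-126\right) - 1232 = \left(-255\right) \left(-126\right) - 1232 = 32130 - 1232 = 30898$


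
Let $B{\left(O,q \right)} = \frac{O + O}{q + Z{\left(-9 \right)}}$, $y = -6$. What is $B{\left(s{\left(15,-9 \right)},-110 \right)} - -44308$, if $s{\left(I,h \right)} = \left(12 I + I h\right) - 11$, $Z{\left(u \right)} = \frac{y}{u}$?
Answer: $\frac{3633205}{82} \approx 44307.0$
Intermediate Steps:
$Z{\left(u \right)} = - \frac{6}{u}$
$s{\left(I,h \right)} = -11 + 12 I + I h$
$B{\left(O,q \right)} = \frac{2 O}{\frac{2}{3} + q}$ ($B{\left(O,q \right)} = \frac{O + O}{q - \frac{6}{-9}} = \frac{2 O}{q - - \frac{2}{3}} = \frac{2 O}{q + \frac{2}{3}} = \frac{2 O}{\frac{2}{3} + q}$)
$B{\left(s{\left(15,-9 \right)},-110 \right)} - -44308 = \frac{6 \left(-11 + 12 \cdot 15 + 15 \left(-9\right)\right)}{2 + 3 \left(-110\right)} - -44308 = \frac{6 \left(-11 + 180 - 135\right)}{2 - 330} + 44308 = 6 \cdot 34 \frac{1}{-328} + 44308 = 6 \cdot 34 \left(- \frac{1}{328}\right) + 44308 = - \frac{51}{82} + 44308 = \frac{3633205}{82}$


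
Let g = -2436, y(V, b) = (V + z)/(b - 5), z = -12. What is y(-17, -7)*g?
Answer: -5887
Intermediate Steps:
y(V, b) = (-12 + V)/(-5 + b) (y(V, b) = (V - 12)/(b - 5) = (-12 + V)/(-5 + b))
y(-17, -7)*g = ((-12 - 17)/(-5 - 7))*(-2436) = (-29/(-12))*(-2436) = -1/12*(-29)*(-2436) = (29/12)*(-2436) = -5887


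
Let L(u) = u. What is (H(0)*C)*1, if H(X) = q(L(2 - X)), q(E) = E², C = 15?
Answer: 60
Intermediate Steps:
H(X) = (2 - X)²
(H(0)*C)*1 = ((-2 + 0)²*15)*1 = ((-2)²*15)*1 = (4*15)*1 = 60*1 = 60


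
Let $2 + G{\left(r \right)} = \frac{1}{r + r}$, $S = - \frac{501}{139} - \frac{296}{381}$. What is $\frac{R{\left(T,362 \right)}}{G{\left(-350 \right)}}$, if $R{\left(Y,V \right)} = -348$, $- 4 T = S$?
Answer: $\frac{81200}{467} \approx 173.88$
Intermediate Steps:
$S = - \frac{232025}{52959}$ ($S = \left(-501\right) \frac{1}{139} - \frac{296}{381} = - \frac{501}{139} - \frac{296}{381} = - \frac{232025}{52959} \approx -4.3812$)
$T = \frac{232025}{211836}$ ($T = \left(- \frac{1}{4}\right) \left(- \frac{232025}{52959}\right) = \frac{232025}{211836} \approx 1.0953$)
$G{\left(r \right)} = -2 + \frac{1}{2 r}$ ($G{\left(r \right)} = -2 + \frac{1}{r + r} = -2 + \frac{1}{2 r}$)
$\frac{R{\left(T,362 \right)}}{G{\left(-350 \right)}} = - \frac{348}{-2 + \frac{1}{2 \left(-350\right)}} = - \frac{348}{-2 + \frac{1}{2} \left(- \frac{1}{350}\right)} = - \frac{348}{-2 - \frac{1}{700}} = - \frac{348}{- \frac{1401}{700}} = \left(-348\right) \left(- \frac{700}{1401}\right) = \frac{81200}{467}$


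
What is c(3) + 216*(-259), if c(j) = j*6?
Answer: -55926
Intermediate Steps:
c(j) = 6*j
c(3) + 216*(-259) = 6*3 + 216*(-259) = 18 - 55944 = -55926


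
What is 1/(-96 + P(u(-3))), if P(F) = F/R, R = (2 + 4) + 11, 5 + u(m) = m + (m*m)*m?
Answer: -17/1667 ≈ -0.010198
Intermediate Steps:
u(m) = -5 + m + m³ (u(m) = -5 + (m + (m*m)*m) = -5 + (m + m²*m) = -5 + (m + m³) = -5 + m + m³)
R = 17 (R = 6 + 11 = 17)
P(F) = F/17
1/(-96 + P(u(-3))) = 1/(-96 + (-5 - 3 + (-3)³)/17) = 1/(-96 + (-5 - 3 - 27)/17) = 1/(-96 + (1/17)*(-35)) = 1/(-96 - 35/17) = 1/(-1667/17) = -17/1667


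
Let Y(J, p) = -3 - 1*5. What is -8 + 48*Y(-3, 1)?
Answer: -392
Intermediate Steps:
Y(J, p) = -8 (Y(J, p) = -3 - 5 = -8)
-8 + 48*Y(-3, 1) = -8 + 48*(-8) = -8 - 384 = -392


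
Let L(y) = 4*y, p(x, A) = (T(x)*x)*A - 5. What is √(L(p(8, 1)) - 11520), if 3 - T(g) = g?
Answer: 30*I*√13 ≈ 108.17*I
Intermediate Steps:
T(g) = 3 - g
p(x, A) = -5 + A*x*(3 - x) (p(x, A) = ((3 - x)*x)*A - 5 = (x*(3 - x))*A - 5 = A*x*(3 - x) - 5 = -5 + A*x*(3 - x))
√(L(p(8, 1)) - 11520) = √(4*(-5 - 1*1*8*(-3 + 8)) - 11520) = √(4*(-5 - 1*1*8*5) - 11520) = √(4*(-5 - 40) - 11520) = √(4*(-45) - 11520) = √(-180 - 11520) = √(-11700) = 30*I*√13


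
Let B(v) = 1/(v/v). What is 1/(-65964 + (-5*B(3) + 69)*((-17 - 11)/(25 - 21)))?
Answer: -1/66412 ≈ -1.5058e-5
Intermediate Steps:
B(v) = 1 (B(v) = 1/1 = 1)
1/(-65964 + (-5*B(3) + 69)*((-17 - 11)/(25 - 21))) = 1/(-65964 + (-5*1 + 69)*((-17 - 11)/(25 - 21))) = 1/(-65964 + (-5 + 69)*(-28/4)) = 1/(-65964 + 64*(-28*¼)) = 1/(-65964 + 64*(-7)) = 1/(-65964 - 448) = 1/(-66412) = -1/66412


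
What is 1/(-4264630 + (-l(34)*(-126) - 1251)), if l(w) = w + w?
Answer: -1/4257313 ≈ -2.3489e-7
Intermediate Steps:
l(w) = 2*w
1/(-4264630 + (-l(34)*(-126) - 1251)) = 1/(-4264630 + (-2*34*(-126) - 1251)) = 1/(-4264630 + (-1*68*(-126) - 1251)) = 1/(-4264630 + (-68*(-126) - 1251)) = 1/(-4264630 + (8568 - 1251)) = 1/(-4264630 + 7317) = 1/(-4257313) = -1/4257313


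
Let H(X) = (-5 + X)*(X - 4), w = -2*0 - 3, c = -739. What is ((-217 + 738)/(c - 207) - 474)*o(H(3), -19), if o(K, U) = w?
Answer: 1346775/946 ≈ 1423.7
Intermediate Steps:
w = -3 (w = 0 - 3 = -3)
H(X) = (-5 + X)*(-4 + X)
o(K, U) = -3
((-217 + 738)/(c - 207) - 474)*o(H(3), -19) = ((-217 + 738)/(-739 - 207) - 474)*(-3) = (521/(-946) - 474)*(-3) = (521*(-1/946) - 474)*(-3) = (-521/946 - 474)*(-3) = -448925/946*(-3) = 1346775/946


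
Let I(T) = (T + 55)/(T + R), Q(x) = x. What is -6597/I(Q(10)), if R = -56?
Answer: 303462/65 ≈ 4668.6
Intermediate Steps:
I(T) = (55 + T)/(-56 + T) (I(T) = (T + 55)/(T - 56) = (55 + T)/(-56 + T))
-6597/I(Q(10)) = -6597*(-56 + 10)/(55 + 10) = -6597/(65/(-46)) = -6597/((-1/46*65)) = -6597/(-65/46) = -6597*(-46/65) = 303462/65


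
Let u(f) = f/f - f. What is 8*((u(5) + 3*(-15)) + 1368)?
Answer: 10552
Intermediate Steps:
u(f) = 1 - f
8*((u(5) + 3*(-15)) + 1368) = 8*(((1 - 1*5) + 3*(-15)) + 1368) = 8*(((1 - 5) - 45) + 1368) = 8*((-4 - 45) + 1368) = 8*(-49 + 1368) = 8*1319 = 10552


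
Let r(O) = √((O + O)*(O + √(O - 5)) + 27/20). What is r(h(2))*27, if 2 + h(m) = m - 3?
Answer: 27*√(1935 - 1200*I*√2)/10 ≈ 128.2 - 48.252*I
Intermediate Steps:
h(m) = -5 + m (h(m) = -2 + (m - 3) = -2 + (-3 + m) = -5 + m)
r(O) = √(27/20 + 2*O*(O + √(-5 + O))) (r(O) = √((2*O)*(O + √(-5 + O)) + 27*(1/20)) = √(2*O*(O + √(-5 + O)) + 27/20) = √(27/20 + 2*O*(O + √(-5 + O))))
r(h(2))*27 = (√(135 + 200*(-5 + 2)² + 200*(-5 + 2)*√(-5 + (-5 + 2)))/10)*27 = (√(135 + 200*(-3)² + 200*(-3)*√(-5 - 3))/10)*27 = (√(135 + 200*9 + 200*(-3)*√(-8))/10)*27 = (√(135 + 1800 + 200*(-3)*(2*I*√2))/10)*27 = (√(135 + 1800 - 1200*I*√2)/10)*27 = (√(1935 - 1200*I*√2)/10)*27 = 27*√(1935 - 1200*I*√2)/10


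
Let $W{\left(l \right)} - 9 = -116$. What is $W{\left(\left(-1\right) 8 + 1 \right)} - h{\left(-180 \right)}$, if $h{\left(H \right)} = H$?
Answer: $73$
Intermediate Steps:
$W{\left(l \right)} = -107$ ($W{\left(l \right)} = 9 - 116 = -107$)
$W{\left(\left(-1\right) 8 + 1 \right)} - h{\left(-180 \right)} = -107 - -180 = -107 + 180 = 73$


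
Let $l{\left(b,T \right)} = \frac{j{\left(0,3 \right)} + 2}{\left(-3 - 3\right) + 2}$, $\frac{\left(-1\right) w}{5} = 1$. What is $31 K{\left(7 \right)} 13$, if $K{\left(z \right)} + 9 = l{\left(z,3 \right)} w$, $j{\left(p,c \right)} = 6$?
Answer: $403$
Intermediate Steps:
$w = -5$ ($w = \left(-5\right) 1 = -5$)
$l{\left(b,T \right)} = -2$ ($l{\left(b,T \right)} = \frac{6 + 2}{\left(-3 - 3\right) + 2} = \frac{8}{-6 + 2} = \frac{8}{-4} = 8 \left(- \frac{1}{4}\right) = -2$)
$K{\left(z \right)} = 1$ ($K{\left(z \right)} = -9 - -10 = -9 + 10 = 1$)
$31 K{\left(7 \right)} 13 = 31 \cdot 1 \cdot 13 = 31 \cdot 13 = 403$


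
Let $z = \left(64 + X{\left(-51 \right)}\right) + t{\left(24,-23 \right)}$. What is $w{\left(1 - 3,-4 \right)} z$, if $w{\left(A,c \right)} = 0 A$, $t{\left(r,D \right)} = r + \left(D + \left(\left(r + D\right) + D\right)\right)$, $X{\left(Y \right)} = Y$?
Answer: $0$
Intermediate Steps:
$t{\left(r,D \right)} = 2 r + 3 D$ ($t{\left(r,D \right)} = r + \left(D + \left(\left(D + r\right) + D\right)\right) = r + \left(D + \left(r + 2 D\right)\right) = r + \left(r + 3 D\right) = 2 r + 3 D$)
$w{\left(A,c \right)} = 0$
$z = -8$ ($z = \left(64 - 51\right) + \left(2 \cdot 24 + 3 \left(-23\right)\right) = 13 + \left(48 - 69\right) = 13 - 21 = -8$)
$w{\left(1 - 3,-4 \right)} z = 0 \left(-8\right) = 0$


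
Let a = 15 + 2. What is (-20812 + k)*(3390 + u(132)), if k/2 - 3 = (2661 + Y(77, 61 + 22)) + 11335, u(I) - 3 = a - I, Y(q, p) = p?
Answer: 24099856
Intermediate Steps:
a = 17
u(I) = 20 - I (u(I) = 3 + (17 - I) = 20 - I)
k = 28164 (k = 6 + 2*((2661 + (61 + 22)) + 11335) = 6 + 2*((2661 + 83) + 11335) = 6 + 2*(2744 + 11335) = 6 + 2*14079 = 6 + 28158 = 28164)
(-20812 + k)*(3390 + u(132)) = (-20812 + 28164)*(3390 + (20 - 1*132)) = 7352*(3390 + (20 - 132)) = 7352*(3390 - 112) = 7352*3278 = 24099856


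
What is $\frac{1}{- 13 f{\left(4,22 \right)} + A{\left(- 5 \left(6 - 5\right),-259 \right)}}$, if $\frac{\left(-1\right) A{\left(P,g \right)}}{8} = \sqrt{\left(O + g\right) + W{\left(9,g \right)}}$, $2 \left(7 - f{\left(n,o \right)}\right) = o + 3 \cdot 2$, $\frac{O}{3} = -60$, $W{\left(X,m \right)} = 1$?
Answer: $\frac{91}{36313} + \frac{8 i \sqrt{438}}{36313} \approx 0.002506 + 0.0046107 i$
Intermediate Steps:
$O = -180$ ($O = 3 \left(-60\right) = -180$)
$f{\left(n,o \right)} = 4 - \frac{o}{2}$ ($f{\left(n,o \right)} = 7 - \frac{o + 3 \cdot 2}{2} = 7 - \frac{o + 6}{2} = 7 - \frac{6 + o}{2} = 7 - \left(3 + \frac{o}{2}\right) = 4 - \frac{o}{2}$)
$A{\left(P,g \right)} = - 8 \sqrt{-179 + g}$ ($A{\left(P,g \right)} = - 8 \sqrt{\left(-180 + g\right) + 1} = - 8 \sqrt{-179 + g}$)
$\frac{1}{- 13 f{\left(4,22 \right)} + A{\left(- 5 \left(6 - 5\right),-259 \right)}} = \frac{1}{- 13 \left(4 - 11\right) - 8 \sqrt{-179 - 259}} = \frac{1}{- 13 \left(4 - 11\right) - 8 \sqrt{-438}} = \frac{1}{\left(-13\right) \left(-7\right) - 8 i \sqrt{438}} = \frac{1}{91 - 8 i \sqrt{438}}$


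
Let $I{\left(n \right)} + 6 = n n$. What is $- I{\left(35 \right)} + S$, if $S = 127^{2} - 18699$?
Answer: $-3789$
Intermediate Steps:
$I{\left(n \right)} = -6 + n^{2}$ ($I{\left(n \right)} = -6 + n n = -6 + n^{2}$)
$S = -2570$ ($S = 16129 - 18699 = -2570$)
$- I{\left(35 \right)} + S = - (-6 + 35^{2}) - 2570 = - (-6 + 1225) - 2570 = \left(-1\right) 1219 - 2570 = -1219 - 2570 = -3789$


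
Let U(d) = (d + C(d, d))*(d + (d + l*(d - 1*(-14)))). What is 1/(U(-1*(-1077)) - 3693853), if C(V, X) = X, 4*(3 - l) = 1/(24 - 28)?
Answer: 8/65142247 ≈ 1.2281e-7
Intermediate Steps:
l = 49/16 (l = 3 - 1/(4*(24 - 28)) = 3 - ¼/(-4) = 3 - ¼*(-¼) = 3 + 1/16 = 49/16 ≈ 3.0625)
U(d) = 2*d*(343/8 + 81*d/16) (U(d) = (d + d)*(d + (d + 49*(d - 1*(-14))/16)) = (2*d)*(d + (d + 49*(d + 14)/16)) = (2*d)*(d + (d + 49*(14 + d)/16)) = (2*d)*(d + (d + (343/8 + 49*d/16))) = (2*d)*(d + (343/8 + 65*d/16)) = (2*d)*(343/8 + 81*d/16) = 2*d*(343/8 + 81*d/16))
1/(U(-1*(-1077)) - 3693853) = 1/((-1*(-1077))*(686 + 81*(-1*(-1077)))/8 - 3693853) = 1/((⅛)*1077*(686 + 81*1077) - 3693853) = 1/((⅛)*1077*(686 + 87237) - 3693853) = 1/((⅛)*1077*87923 - 3693853) = 1/(94693071/8 - 3693853) = 1/(65142247/8) = 8/65142247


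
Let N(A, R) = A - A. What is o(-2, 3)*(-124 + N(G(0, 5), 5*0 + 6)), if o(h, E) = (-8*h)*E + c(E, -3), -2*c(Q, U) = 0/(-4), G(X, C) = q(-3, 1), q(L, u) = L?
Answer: -5952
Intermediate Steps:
G(X, C) = -3
N(A, R) = 0
c(Q, U) = 0 (c(Q, U) = -0/(-4) = -0*(-1)/4 = -1/2*0 = 0)
o(h, E) = -8*E*h (o(h, E) = (-8*h)*E + 0 = -8*E*h + 0 = -8*E*h)
o(-2, 3)*(-124 + N(G(0, 5), 5*0 + 6)) = (-8*3*(-2))*(-124 + 0) = 48*(-124) = -5952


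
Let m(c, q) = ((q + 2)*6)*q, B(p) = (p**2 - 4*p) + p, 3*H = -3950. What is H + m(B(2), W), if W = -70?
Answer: 81730/3 ≈ 27243.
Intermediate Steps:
H = -3950/3 (H = (1/3)*(-3950) = -3950/3 ≈ -1316.7)
B(p) = p**2 - 3*p
m(c, q) = q*(12 + 6*q) (m(c, q) = ((2 + q)*6)*q = (12 + 6*q)*q = q*(12 + 6*q))
H + m(B(2), W) = -3950/3 + 6*(-70)*(2 - 70) = -3950/3 + 6*(-70)*(-68) = -3950/3 + 28560 = 81730/3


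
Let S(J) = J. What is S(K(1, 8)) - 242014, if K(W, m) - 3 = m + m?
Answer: -241995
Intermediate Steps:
K(W, m) = 3 + 2*m (K(W, m) = 3 + (m + m) = 3 + 2*m)
S(K(1, 8)) - 242014 = (3 + 2*8) - 242014 = (3 + 16) - 242014 = 19 - 242014 = -241995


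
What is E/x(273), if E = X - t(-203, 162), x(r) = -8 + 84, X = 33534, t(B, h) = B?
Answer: 33737/76 ≈ 443.91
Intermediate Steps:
x(r) = 76
E = 33737 (E = 33534 - 1*(-203) = 33534 + 203 = 33737)
E/x(273) = 33737/76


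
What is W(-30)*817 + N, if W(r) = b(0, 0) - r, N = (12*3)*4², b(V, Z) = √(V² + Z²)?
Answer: 25086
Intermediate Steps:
N = 576 (N = 36*16 = 576)
W(r) = -r (W(r) = √(0² + 0²) - r = √(0 + 0) - r = √0 - r = 0 - r = -r)
W(-30)*817 + N = -1*(-30)*817 + 576 = 30*817 + 576 = 24510 + 576 = 25086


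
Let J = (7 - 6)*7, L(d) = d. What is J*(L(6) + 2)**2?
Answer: 448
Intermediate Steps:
J = 7 (J = 1*7 = 7)
J*(L(6) + 2)**2 = 7*(6 + 2)**2 = 7*8**2 = 7*64 = 448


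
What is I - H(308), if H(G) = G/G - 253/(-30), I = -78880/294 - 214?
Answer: -240949/490 ≈ -491.73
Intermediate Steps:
I = -70898/147 (I = -78880/294 - 214 = -232*170/147 - 214 = -39440/147 - 214 = -70898/147 ≈ -482.30)
H(G) = 283/30 (H(G) = 1 - 253*(-1/30) = 1 + 253/30 = 283/30)
I - H(308) = -70898/147 - 1*283/30 = -70898/147 - 283/30 = -240949/490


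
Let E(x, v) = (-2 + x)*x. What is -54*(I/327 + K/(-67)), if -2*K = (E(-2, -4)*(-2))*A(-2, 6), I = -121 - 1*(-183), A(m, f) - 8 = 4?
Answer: 490284/7303 ≈ 67.135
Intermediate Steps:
A(m, f) = 12 (A(m, f) = 8 + 4 = 12)
I = 62 (I = -121 + 183 = 62)
E(x, v) = x*(-2 + x)
K = 96 (K = --2*(-2 - 2)*(-2)*12/2 = --2*(-4)*(-2)*12/2 = -8*(-2)*12/2 = -(-8)*12 = -½*(-192) = 96)
-54*(I/327 + K/(-67)) = -54*(62/327 + 96/(-67)) = -54*(62*(1/327) + 96*(-1/67)) = -54*(62/327 - 96/67) = -54*(-27238/21909) = 490284/7303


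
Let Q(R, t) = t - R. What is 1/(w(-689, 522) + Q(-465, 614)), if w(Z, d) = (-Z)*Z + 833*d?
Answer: -1/38816 ≈ -2.5763e-5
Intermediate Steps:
w(Z, d) = -Z² + 833*d
1/(w(-689, 522) + Q(-465, 614)) = 1/((-1*(-689)² + 833*522) + (614 - 1*(-465))) = 1/((-1*474721 + 434826) + (614 + 465)) = 1/((-474721 + 434826) + 1079) = 1/(-39895 + 1079) = 1/(-38816) = -1/38816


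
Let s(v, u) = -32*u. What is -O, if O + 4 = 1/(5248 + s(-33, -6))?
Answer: 21759/5440 ≈ 3.9998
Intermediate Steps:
O = -21759/5440 (O = -4 + 1/(5248 - 32*(-6)) = -4 + 1/(5248 + 192) = -4 + 1/5440 = -21759/5440 ≈ -3.9998)
-O = -1*(-21759/5440) = 21759/5440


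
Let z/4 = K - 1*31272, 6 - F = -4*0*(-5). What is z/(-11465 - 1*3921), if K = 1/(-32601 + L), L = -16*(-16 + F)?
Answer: 2028989906/249568613 ≈ 8.1300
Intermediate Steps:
F = 6 (F = 6 - (-4*0)*(-5) = 6 - 0*(-5) = 6 - 1*0 = 6 + 0 = 6)
L = 160 (L = -16*(-16 + 6) = -16*(-10) = 160)
K = -1/32441 (K = 1/(-32601 + 160) = 1/(-32441) = -1/32441 ≈ -3.0825e-5)
z = -4057979812/32441 (z = 4*(-1/32441 - 1*31272) = 4*(-1/32441 - 31272) = 4*(-1014494953/32441) = -4057979812/32441 ≈ -1.2509e+5)
z/(-11465 - 1*3921) = -4057979812/(32441*(-11465 - 1*3921)) = -4057979812/(32441*(-11465 - 3921)) = -4057979812/32441/(-15386) = -4057979812/32441*(-1/15386) = 2028989906/249568613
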